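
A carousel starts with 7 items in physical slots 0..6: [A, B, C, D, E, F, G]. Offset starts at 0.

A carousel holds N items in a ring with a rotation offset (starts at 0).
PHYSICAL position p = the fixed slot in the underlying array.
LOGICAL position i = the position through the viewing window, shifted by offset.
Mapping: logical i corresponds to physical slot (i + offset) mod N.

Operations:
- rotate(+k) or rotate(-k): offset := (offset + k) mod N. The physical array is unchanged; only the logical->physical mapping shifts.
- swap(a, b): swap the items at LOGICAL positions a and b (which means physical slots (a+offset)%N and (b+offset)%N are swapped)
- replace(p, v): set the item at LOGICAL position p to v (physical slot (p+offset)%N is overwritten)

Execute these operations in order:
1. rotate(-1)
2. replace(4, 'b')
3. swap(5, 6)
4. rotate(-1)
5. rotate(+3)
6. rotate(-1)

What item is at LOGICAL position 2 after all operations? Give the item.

Answer: C

Derivation:
After op 1 (rotate(-1)): offset=6, physical=[A,B,C,D,E,F,G], logical=[G,A,B,C,D,E,F]
After op 2 (replace(4, 'b')): offset=6, physical=[A,B,C,b,E,F,G], logical=[G,A,B,C,b,E,F]
After op 3 (swap(5, 6)): offset=6, physical=[A,B,C,b,F,E,G], logical=[G,A,B,C,b,F,E]
After op 4 (rotate(-1)): offset=5, physical=[A,B,C,b,F,E,G], logical=[E,G,A,B,C,b,F]
After op 5 (rotate(+3)): offset=1, physical=[A,B,C,b,F,E,G], logical=[B,C,b,F,E,G,A]
After op 6 (rotate(-1)): offset=0, physical=[A,B,C,b,F,E,G], logical=[A,B,C,b,F,E,G]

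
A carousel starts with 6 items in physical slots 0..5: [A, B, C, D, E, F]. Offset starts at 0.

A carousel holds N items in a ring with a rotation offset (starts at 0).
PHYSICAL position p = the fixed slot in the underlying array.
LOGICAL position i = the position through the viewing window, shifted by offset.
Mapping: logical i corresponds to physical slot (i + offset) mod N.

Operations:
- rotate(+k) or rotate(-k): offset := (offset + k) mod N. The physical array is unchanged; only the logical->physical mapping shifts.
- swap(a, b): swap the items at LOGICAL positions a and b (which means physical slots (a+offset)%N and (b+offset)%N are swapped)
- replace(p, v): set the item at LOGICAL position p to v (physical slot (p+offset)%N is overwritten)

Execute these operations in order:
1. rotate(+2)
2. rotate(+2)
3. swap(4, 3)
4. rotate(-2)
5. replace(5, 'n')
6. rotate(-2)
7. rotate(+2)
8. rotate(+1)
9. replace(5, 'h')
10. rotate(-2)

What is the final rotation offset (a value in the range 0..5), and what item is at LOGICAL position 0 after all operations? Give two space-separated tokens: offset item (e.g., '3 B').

After op 1 (rotate(+2)): offset=2, physical=[A,B,C,D,E,F], logical=[C,D,E,F,A,B]
After op 2 (rotate(+2)): offset=4, physical=[A,B,C,D,E,F], logical=[E,F,A,B,C,D]
After op 3 (swap(4, 3)): offset=4, physical=[A,C,B,D,E,F], logical=[E,F,A,C,B,D]
After op 4 (rotate(-2)): offset=2, physical=[A,C,B,D,E,F], logical=[B,D,E,F,A,C]
After op 5 (replace(5, 'n')): offset=2, physical=[A,n,B,D,E,F], logical=[B,D,E,F,A,n]
After op 6 (rotate(-2)): offset=0, physical=[A,n,B,D,E,F], logical=[A,n,B,D,E,F]
After op 7 (rotate(+2)): offset=2, physical=[A,n,B,D,E,F], logical=[B,D,E,F,A,n]
After op 8 (rotate(+1)): offset=3, physical=[A,n,B,D,E,F], logical=[D,E,F,A,n,B]
After op 9 (replace(5, 'h')): offset=3, physical=[A,n,h,D,E,F], logical=[D,E,F,A,n,h]
After op 10 (rotate(-2)): offset=1, physical=[A,n,h,D,E,F], logical=[n,h,D,E,F,A]

Answer: 1 n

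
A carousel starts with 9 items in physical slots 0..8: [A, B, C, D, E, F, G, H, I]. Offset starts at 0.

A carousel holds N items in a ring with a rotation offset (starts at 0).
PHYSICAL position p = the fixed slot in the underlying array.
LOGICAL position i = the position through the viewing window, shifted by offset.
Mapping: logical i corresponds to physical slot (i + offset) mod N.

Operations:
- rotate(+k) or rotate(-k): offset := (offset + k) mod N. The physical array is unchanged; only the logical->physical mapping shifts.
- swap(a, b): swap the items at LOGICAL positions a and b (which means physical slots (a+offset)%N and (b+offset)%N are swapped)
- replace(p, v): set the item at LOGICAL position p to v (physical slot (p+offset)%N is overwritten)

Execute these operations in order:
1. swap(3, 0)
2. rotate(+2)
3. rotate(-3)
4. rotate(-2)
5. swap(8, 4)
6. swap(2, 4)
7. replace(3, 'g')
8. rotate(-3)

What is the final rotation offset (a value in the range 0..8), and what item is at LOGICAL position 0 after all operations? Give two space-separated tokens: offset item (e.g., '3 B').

After op 1 (swap(3, 0)): offset=0, physical=[D,B,C,A,E,F,G,H,I], logical=[D,B,C,A,E,F,G,H,I]
After op 2 (rotate(+2)): offset=2, physical=[D,B,C,A,E,F,G,H,I], logical=[C,A,E,F,G,H,I,D,B]
After op 3 (rotate(-3)): offset=8, physical=[D,B,C,A,E,F,G,H,I], logical=[I,D,B,C,A,E,F,G,H]
After op 4 (rotate(-2)): offset=6, physical=[D,B,C,A,E,F,G,H,I], logical=[G,H,I,D,B,C,A,E,F]
After op 5 (swap(8, 4)): offset=6, physical=[D,F,C,A,E,B,G,H,I], logical=[G,H,I,D,F,C,A,E,B]
After op 6 (swap(2, 4)): offset=6, physical=[D,I,C,A,E,B,G,H,F], logical=[G,H,F,D,I,C,A,E,B]
After op 7 (replace(3, 'g')): offset=6, physical=[g,I,C,A,E,B,G,H,F], logical=[G,H,F,g,I,C,A,E,B]
After op 8 (rotate(-3)): offset=3, physical=[g,I,C,A,E,B,G,H,F], logical=[A,E,B,G,H,F,g,I,C]

Answer: 3 A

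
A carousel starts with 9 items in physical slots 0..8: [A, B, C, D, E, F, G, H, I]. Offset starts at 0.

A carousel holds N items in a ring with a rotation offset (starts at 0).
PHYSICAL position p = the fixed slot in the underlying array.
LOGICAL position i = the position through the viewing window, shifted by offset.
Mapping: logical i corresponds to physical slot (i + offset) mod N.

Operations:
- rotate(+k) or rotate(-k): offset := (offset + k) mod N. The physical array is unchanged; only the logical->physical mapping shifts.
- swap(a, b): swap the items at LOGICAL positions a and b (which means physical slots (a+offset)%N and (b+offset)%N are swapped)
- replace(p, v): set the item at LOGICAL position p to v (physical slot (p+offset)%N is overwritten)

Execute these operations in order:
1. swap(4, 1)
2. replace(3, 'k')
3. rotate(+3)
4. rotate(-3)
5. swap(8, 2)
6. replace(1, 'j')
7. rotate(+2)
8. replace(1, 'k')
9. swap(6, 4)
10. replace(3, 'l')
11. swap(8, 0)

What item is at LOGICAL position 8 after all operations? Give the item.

After op 1 (swap(4, 1)): offset=0, physical=[A,E,C,D,B,F,G,H,I], logical=[A,E,C,D,B,F,G,H,I]
After op 2 (replace(3, 'k')): offset=0, physical=[A,E,C,k,B,F,G,H,I], logical=[A,E,C,k,B,F,G,H,I]
After op 3 (rotate(+3)): offset=3, physical=[A,E,C,k,B,F,G,H,I], logical=[k,B,F,G,H,I,A,E,C]
After op 4 (rotate(-3)): offset=0, physical=[A,E,C,k,B,F,G,H,I], logical=[A,E,C,k,B,F,G,H,I]
After op 5 (swap(8, 2)): offset=0, physical=[A,E,I,k,B,F,G,H,C], logical=[A,E,I,k,B,F,G,H,C]
After op 6 (replace(1, 'j')): offset=0, physical=[A,j,I,k,B,F,G,H,C], logical=[A,j,I,k,B,F,G,H,C]
After op 7 (rotate(+2)): offset=2, physical=[A,j,I,k,B,F,G,H,C], logical=[I,k,B,F,G,H,C,A,j]
After op 8 (replace(1, 'k')): offset=2, physical=[A,j,I,k,B,F,G,H,C], logical=[I,k,B,F,G,H,C,A,j]
After op 9 (swap(6, 4)): offset=2, physical=[A,j,I,k,B,F,C,H,G], logical=[I,k,B,F,C,H,G,A,j]
After op 10 (replace(3, 'l')): offset=2, physical=[A,j,I,k,B,l,C,H,G], logical=[I,k,B,l,C,H,G,A,j]
After op 11 (swap(8, 0)): offset=2, physical=[A,I,j,k,B,l,C,H,G], logical=[j,k,B,l,C,H,G,A,I]

Answer: I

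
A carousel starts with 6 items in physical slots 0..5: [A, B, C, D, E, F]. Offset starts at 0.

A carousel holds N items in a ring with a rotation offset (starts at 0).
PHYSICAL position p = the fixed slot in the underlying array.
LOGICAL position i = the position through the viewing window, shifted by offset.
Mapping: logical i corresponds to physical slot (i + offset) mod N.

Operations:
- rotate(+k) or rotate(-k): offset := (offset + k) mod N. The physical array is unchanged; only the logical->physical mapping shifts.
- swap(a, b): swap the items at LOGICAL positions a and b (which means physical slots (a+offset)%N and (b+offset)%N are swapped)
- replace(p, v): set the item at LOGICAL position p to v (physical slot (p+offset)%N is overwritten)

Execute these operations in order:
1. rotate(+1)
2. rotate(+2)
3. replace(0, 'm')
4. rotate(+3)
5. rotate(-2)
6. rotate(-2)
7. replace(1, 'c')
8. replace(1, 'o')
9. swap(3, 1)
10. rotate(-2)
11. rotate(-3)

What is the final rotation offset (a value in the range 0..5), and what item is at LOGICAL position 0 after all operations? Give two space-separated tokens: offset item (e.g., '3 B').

After op 1 (rotate(+1)): offset=1, physical=[A,B,C,D,E,F], logical=[B,C,D,E,F,A]
After op 2 (rotate(+2)): offset=3, physical=[A,B,C,D,E,F], logical=[D,E,F,A,B,C]
After op 3 (replace(0, 'm')): offset=3, physical=[A,B,C,m,E,F], logical=[m,E,F,A,B,C]
After op 4 (rotate(+3)): offset=0, physical=[A,B,C,m,E,F], logical=[A,B,C,m,E,F]
After op 5 (rotate(-2)): offset=4, physical=[A,B,C,m,E,F], logical=[E,F,A,B,C,m]
After op 6 (rotate(-2)): offset=2, physical=[A,B,C,m,E,F], logical=[C,m,E,F,A,B]
After op 7 (replace(1, 'c')): offset=2, physical=[A,B,C,c,E,F], logical=[C,c,E,F,A,B]
After op 8 (replace(1, 'o')): offset=2, physical=[A,B,C,o,E,F], logical=[C,o,E,F,A,B]
After op 9 (swap(3, 1)): offset=2, physical=[A,B,C,F,E,o], logical=[C,F,E,o,A,B]
After op 10 (rotate(-2)): offset=0, physical=[A,B,C,F,E,o], logical=[A,B,C,F,E,o]
After op 11 (rotate(-3)): offset=3, physical=[A,B,C,F,E,o], logical=[F,E,o,A,B,C]

Answer: 3 F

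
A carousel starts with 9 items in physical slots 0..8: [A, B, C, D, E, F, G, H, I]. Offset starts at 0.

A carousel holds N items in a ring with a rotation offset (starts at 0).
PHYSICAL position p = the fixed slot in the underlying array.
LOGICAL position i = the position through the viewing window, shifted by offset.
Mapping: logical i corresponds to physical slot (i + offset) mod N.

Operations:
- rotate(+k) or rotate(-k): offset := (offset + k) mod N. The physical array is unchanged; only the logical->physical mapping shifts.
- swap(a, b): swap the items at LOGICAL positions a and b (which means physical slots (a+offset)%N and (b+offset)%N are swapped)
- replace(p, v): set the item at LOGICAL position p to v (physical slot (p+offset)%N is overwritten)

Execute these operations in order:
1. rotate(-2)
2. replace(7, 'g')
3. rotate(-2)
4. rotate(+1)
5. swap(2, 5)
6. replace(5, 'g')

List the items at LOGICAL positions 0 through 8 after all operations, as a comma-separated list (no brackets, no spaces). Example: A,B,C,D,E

Answer: G,H,C,A,B,g,D,E,g

Derivation:
After op 1 (rotate(-2)): offset=7, physical=[A,B,C,D,E,F,G,H,I], logical=[H,I,A,B,C,D,E,F,G]
After op 2 (replace(7, 'g')): offset=7, physical=[A,B,C,D,E,g,G,H,I], logical=[H,I,A,B,C,D,E,g,G]
After op 3 (rotate(-2)): offset=5, physical=[A,B,C,D,E,g,G,H,I], logical=[g,G,H,I,A,B,C,D,E]
After op 4 (rotate(+1)): offset=6, physical=[A,B,C,D,E,g,G,H,I], logical=[G,H,I,A,B,C,D,E,g]
After op 5 (swap(2, 5)): offset=6, physical=[A,B,I,D,E,g,G,H,C], logical=[G,H,C,A,B,I,D,E,g]
After op 6 (replace(5, 'g')): offset=6, physical=[A,B,g,D,E,g,G,H,C], logical=[G,H,C,A,B,g,D,E,g]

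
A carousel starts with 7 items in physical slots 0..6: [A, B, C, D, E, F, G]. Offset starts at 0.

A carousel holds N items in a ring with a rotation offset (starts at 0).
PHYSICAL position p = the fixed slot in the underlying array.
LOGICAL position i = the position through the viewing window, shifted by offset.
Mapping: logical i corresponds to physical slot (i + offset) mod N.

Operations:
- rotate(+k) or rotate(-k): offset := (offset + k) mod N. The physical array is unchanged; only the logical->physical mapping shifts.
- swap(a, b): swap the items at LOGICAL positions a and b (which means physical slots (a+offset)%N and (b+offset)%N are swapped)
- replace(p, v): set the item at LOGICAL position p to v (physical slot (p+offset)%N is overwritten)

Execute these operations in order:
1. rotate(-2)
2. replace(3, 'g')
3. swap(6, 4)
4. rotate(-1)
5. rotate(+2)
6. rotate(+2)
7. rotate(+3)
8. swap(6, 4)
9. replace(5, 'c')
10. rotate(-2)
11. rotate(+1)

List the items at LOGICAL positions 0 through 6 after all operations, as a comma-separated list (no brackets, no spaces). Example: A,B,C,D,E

After op 1 (rotate(-2)): offset=5, physical=[A,B,C,D,E,F,G], logical=[F,G,A,B,C,D,E]
After op 2 (replace(3, 'g')): offset=5, physical=[A,g,C,D,E,F,G], logical=[F,G,A,g,C,D,E]
After op 3 (swap(6, 4)): offset=5, physical=[A,g,E,D,C,F,G], logical=[F,G,A,g,E,D,C]
After op 4 (rotate(-1)): offset=4, physical=[A,g,E,D,C,F,G], logical=[C,F,G,A,g,E,D]
After op 5 (rotate(+2)): offset=6, physical=[A,g,E,D,C,F,G], logical=[G,A,g,E,D,C,F]
After op 6 (rotate(+2)): offset=1, physical=[A,g,E,D,C,F,G], logical=[g,E,D,C,F,G,A]
After op 7 (rotate(+3)): offset=4, physical=[A,g,E,D,C,F,G], logical=[C,F,G,A,g,E,D]
After op 8 (swap(6, 4)): offset=4, physical=[A,D,E,g,C,F,G], logical=[C,F,G,A,D,E,g]
After op 9 (replace(5, 'c')): offset=4, physical=[A,D,c,g,C,F,G], logical=[C,F,G,A,D,c,g]
After op 10 (rotate(-2)): offset=2, physical=[A,D,c,g,C,F,G], logical=[c,g,C,F,G,A,D]
After op 11 (rotate(+1)): offset=3, physical=[A,D,c,g,C,F,G], logical=[g,C,F,G,A,D,c]

Answer: g,C,F,G,A,D,c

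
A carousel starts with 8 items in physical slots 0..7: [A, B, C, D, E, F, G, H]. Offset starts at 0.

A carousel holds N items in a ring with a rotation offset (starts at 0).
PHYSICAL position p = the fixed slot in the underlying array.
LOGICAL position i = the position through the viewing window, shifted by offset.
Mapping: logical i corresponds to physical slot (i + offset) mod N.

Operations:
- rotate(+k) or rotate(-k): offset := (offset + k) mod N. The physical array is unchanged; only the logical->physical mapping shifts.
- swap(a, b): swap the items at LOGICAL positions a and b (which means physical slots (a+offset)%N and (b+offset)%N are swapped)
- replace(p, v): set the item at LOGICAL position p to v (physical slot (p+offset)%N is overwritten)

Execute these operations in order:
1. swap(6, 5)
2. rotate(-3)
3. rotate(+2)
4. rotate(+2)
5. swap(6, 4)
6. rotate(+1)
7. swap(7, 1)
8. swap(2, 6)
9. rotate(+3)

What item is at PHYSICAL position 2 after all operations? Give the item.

After op 1 (swap(6, 5)): offset=0, physical=[A,B,C,D,E,G,F,H], logical=[A,B,C,D,E,G,F,H]
After op 2 (rotate(-3)): offset=5, physical=[A,B,C,D,E,G,F,H], logical=[G,F,H,A,B,C,D,E]
After op 3 (rotate(+2)): offset=7, physical=[A,B,C,D,E,G,F,H], logical=[H,A,B,C,D,E,G,F]
After op 4 (rotate(+2)): offset=1, physical=[A,B,C,D,E,G,F,H], logical=[B,C,D,E,G,F,H,A]
After op 5 (swap(6, 4)): offset=1, physical=[A,B,C,D,E,H,F,G], logical=[B,C,D,E,H,F,G,A]
After op 6 (rotate(+1)): offset=2, physical=[A,B,C,D,E,H,F,G], logical=[C,D,E,H,F,G,A,B]
After op 7 (swap(7, 1)): offset=2, physical=[A,D,C,B,E,H,F,G], logical=[C,B,E,H,F,G,A,D]
After op 8 (swap(2, 6)): offset=2, physical=[E,D,C,B,A,H,F,G], logical=[C,B,A,H,F,G,E,D]
After op 9 (rotate(+3)): offset=5, physical=[E,D,C,B,A,H,F,G], logical=[H,F,G,E,D,C,B,A]

Answer: C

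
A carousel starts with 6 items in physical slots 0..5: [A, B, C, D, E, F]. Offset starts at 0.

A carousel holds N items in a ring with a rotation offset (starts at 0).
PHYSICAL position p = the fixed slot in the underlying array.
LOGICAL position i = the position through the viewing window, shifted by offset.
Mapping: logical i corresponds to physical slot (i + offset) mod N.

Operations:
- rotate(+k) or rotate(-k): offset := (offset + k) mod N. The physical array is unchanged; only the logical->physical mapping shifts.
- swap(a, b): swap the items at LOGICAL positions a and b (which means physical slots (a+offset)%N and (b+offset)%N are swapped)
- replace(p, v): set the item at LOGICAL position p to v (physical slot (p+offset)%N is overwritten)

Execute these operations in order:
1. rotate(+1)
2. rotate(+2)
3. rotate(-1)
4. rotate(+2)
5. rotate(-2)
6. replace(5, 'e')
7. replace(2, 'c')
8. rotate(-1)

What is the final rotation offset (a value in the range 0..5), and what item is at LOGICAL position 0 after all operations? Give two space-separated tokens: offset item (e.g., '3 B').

Answer: 1 e

Derivation:
After op 1 (rotate(+1)): offset=1, physical=[A,B,C,D,E,F], logical=[B,C,D,E,F,A]
After op 2 (rotate(+2)): offset=3, physical=[A,B,C,D,E,F], logical=[D,E,F,A,B,C]
After op 3 (rotate(-1)): offset=2, physical=[A,B,C,D,E,F], logical=[C,D,E,F,A,B]
After op 4 (rotate(+2)): offset=4, physical=[A,B,C,D,E,F], logical=[E,F,A,B,C,D]
After op 5 (rotate(-2)): offset=2, physical=[A,B,C,D,E,F], logical=[C,D,E,F,A,B]
After op 6 (replace(5, 'e')): offset=2, physical=[A,e,C,D,E,F], logical=[C,D,E,F,A,e]
After op 7 (replace(2, 'c')): offset=2, physical=[A,e,C,D,c,F], logical=[C,D,c,F,A,e]
After op 8 (rotate(-1)): offset=1, physical=[A,e,C,D,c,F], logical=[e,C,D,c,F,A]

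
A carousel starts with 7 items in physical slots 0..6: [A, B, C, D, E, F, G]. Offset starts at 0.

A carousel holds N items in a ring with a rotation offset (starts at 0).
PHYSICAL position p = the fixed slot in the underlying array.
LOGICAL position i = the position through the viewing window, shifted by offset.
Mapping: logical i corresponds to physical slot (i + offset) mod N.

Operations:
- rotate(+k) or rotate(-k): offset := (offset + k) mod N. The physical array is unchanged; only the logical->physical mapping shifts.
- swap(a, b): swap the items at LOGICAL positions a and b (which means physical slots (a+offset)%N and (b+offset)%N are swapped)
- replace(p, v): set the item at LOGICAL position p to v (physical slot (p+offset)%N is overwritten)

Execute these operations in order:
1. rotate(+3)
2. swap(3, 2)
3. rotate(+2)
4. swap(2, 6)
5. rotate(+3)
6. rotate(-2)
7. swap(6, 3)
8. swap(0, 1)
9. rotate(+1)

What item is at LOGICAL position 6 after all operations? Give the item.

After op 1 (rotate(+3)): offset=3, physical=[A,B,C,D,E,F,G], logical=[D,E,F,G,A,B,C]
After op 2 (swap(3, 2)): offset=3, physical=[A,B,C,D,E,G,F], logical=[D,E,G,F,A,B,C]
After op 3 (rotate(+2)): offset=5, physical=[A,B,C,D,E,G,F], logical=[G,F,A,B,C,D,E]
After op 4 (swap(2, 6)): offset=5, physical=[E,B,C,D,A,G,F], logical=[G,F,E,B,C,D,A]
After op 5 (rotate(+3)): offset=1, physical=[E,B,C,D,A,G,F], logical=[B,C,D,A,G,F,E]
After op 6 (rotate(-2)): offset=6, physical=[E,B,C,D,A,G,F], logical=[F,E,B,C,D,A,G]
After op 7 (swap(6, 3)): offset=6, physical=[E,B,G,D,A,C,F], logical=[F,E,B,G,D,A,C]
After op 8 (swap(0, 1)): offset=6, physical=[F,B,G,D,A,C,E], logical=[E,F,B,G,D,A,C]
After op 9 (rotate(+1)): offset=0, physical=[F,B,G,D,A,C,E], logical=[F,B,G,D,A,C,E]

Answer: E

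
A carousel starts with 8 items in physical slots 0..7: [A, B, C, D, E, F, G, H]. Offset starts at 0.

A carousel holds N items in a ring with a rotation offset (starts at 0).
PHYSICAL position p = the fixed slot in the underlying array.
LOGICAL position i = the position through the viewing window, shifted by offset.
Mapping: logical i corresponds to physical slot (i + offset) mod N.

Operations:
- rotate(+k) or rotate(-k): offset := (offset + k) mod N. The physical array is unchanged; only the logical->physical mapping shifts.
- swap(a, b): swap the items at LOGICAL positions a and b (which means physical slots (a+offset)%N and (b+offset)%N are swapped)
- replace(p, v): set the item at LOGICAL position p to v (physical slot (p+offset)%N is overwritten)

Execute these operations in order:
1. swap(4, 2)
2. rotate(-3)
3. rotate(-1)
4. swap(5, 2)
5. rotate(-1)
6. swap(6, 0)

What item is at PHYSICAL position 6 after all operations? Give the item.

After op 1 (swap(4, 2)): offset=0, physical=[A,B,E,D,C,F,G,H], logical=[A,B,E,D,C,F,G,H]
After op 2 (rotate(-3)): offset=5, physical=[A,B,E,D,C,F,G,H], logical=[F,G,H,A,B,E,D,C]
After op 3 (rotate(-1)): offset=4, physical=[A,B,E,D,C,F,G,H], logical=[C,F,G,H,A,B,E,D]
After op 4 (swap(5, 2)): offset=4, physical=[A,G,E,D,C,F,B,H], logical=[C,F,B,H,A,G,E,D]
After op 5 (rotate(-1)): offset=3, physical=[A,G,E,D,C,F,B,H], logical=[D,C,F,B,H,A,G,E]
After op 6 (swap(6, 0)): offset=3, physical=[A,D,E,G,C,F,B,H], logical=[G,C,F,B,H,A,D,E]

Answer: B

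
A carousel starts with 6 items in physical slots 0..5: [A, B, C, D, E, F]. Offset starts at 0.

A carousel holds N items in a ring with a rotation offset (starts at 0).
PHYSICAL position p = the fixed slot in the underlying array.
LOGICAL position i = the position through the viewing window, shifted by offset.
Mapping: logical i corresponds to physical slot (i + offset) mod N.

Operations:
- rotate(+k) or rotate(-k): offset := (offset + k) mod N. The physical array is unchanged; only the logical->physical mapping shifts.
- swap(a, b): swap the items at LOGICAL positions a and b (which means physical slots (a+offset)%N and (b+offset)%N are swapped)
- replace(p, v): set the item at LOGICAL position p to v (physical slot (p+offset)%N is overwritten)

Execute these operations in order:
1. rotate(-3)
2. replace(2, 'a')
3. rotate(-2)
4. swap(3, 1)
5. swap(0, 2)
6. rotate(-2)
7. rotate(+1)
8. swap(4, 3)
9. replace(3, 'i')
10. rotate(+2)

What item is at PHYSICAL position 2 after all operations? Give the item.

After op 1 (rotate(-3)): offset=3, physical=[A,B,C,D,E,F], logical=[D,E,F,A,B,C]
After op 2 (replace(2, 'a')): offset=3, physical=[A,B,C,D,E,a], logical=[D,E,a,A,B,C]
After op 3 (rotate(-2)): offset=1, physical=[A,B,C,D,E,a], logical=[B,C,D,E,a,A]
After op 4 (swap(3, 1)): offset=1, physical=[A,B,E,D,C,a], logical=[B,E,D,C,a,A]
After op 5 (swap(0, 2)): offset=1, physical=[A,D,E,B,C,a], logical=[D,E,B,C,a,A]
After op 6 (rotate(-2)): offset=5, physical=[A,D,E,B,C,a], logical=[a,A,D,E,B,C]
After op 7 (rotate(+1)): offset=0, physical=[A,D,E,B,C,a], logical=[A,D,E,B,C,a]
After op 8 (swap(4, 3)): offset=0, physical=[A,D,E,C,B,a], logical=[A,D,E,C,B,a]
After op 9 (replace(3, 'i')): offset=0, physical=[A,D,E,i,B,a], logical=[A,D,E,i,B,a]
After op 10 (rotate(+2)): offset=2, physical=[A,D,E,i,B,a], logical=[E,i,B,a,A,D]

Answer: E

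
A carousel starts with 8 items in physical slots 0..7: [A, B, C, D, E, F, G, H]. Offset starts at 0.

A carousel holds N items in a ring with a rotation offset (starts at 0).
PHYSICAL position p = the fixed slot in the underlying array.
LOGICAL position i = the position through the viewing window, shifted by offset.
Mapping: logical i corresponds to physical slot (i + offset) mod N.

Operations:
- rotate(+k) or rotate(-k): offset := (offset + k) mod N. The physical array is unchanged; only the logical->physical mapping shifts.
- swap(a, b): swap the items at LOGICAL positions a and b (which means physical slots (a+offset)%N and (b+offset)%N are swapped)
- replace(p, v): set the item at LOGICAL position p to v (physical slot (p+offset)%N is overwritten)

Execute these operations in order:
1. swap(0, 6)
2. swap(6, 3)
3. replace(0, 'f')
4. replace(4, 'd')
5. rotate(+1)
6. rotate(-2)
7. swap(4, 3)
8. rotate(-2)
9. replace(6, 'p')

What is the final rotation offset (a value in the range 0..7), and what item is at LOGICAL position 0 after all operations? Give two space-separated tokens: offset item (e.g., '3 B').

Answer: 5 F

Derivation:
After op 1 (swap(0, 6)): offset=0, physical=[G,B,C,D,E,F,A,H], logical=[G,B,C,D,E,F,A,H]
After op 2 (swap(6, 3)): offset=0, physical=[G,B,C,A,E,F,D,H], logical=[G,B,C,A,E,F,D,H]
After op 3 (replace(0, 'f')): offset=0, physical=[f,B,C,A,E,F,D,H], logical=[f,B,C,A,E,F,D,H]
After op 4 (replace(4, 'd')): offset=0, physical=[f,B,C,A,d,F,D,H], logical=[f,B,C,A,d,F,D,H]
After op 5 (rotate(+1)): offset=1, physical=[f,B,C,A,d,F,D,H], logical=[B,C,A,d,F,D,H,f]
After op 6 (rotate(-2)): offset=7, physical=[f,B,C,A,d,F,D,H], logical=[H,f,B,C,A,d,F,D]
After op 7 (swap(4, 3)): offset=7, physical=[f,B,A,C,d,F,D,H], logical=[H,f,B,A,C,d,F,D]
After op 8 (rotate(-2)): offset=5, physical=[f,B,A,C,d,F,D,H], logical=[F,D,H,f,B,A,C,d]
After op 9 (replace(6, 'p')): offset=5, physical=[f,B,A,p,d,F,D,H], logical=[F,D,H,f,B,A,p,d]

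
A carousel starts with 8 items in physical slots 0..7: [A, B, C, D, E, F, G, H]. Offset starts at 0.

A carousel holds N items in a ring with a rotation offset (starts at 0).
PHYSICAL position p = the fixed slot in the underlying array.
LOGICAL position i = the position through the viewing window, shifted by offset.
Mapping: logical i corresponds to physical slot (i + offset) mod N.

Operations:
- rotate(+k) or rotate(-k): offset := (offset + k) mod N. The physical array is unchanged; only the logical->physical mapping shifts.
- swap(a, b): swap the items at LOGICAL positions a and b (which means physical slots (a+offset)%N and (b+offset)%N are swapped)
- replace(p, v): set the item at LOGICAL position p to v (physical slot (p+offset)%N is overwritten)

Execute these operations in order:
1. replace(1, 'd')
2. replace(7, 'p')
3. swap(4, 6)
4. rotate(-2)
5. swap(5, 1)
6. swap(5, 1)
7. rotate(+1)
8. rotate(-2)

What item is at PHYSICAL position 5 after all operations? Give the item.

After op 1 (replace(1, 'd')): offset=0, physical=[A,d,C,D,E,F,G,H], logical=[A,d,C,D,E,F,G,H]
After op 2 (replace(7, 'p')): offset=0, physical=[A,d,C,D,E,F,G,p], logical=[A,d,C,D,E,F,G,p]
After op 3 (swap(4, 6)): offset=0, physical=[A,d,C,D,G,F,E,p], logical=[A,d,C,D,G,F,E,p]
After op 4 (rotate(-2)): offset=6, physical=[A,d,C,D,G,F,E,p], logical=[E,p,A,d,C,D,G,F]
After op 5 (swap(5, 1)): offset=6, physical=[A,d,C,p,G,F,E,D], logical=[E,D,A,d,C,p,G,F]
After op 6 (swap(5, 1)): offset=6, physical=[A,d,C,D,G,F,E,p], logical=[E,p,A,d,C,D,G,F]
After op 7 (rotate(+1)): offset=7, physical=[A,d,C,D,G,F,E,p], logical=[p,A,d,C,D,G,F,E]
After op 8 (rotate(-2)): offset=5, physical=[A,d,C,D,G,F,E,p], logical=[F,E,p,A,d,C,D,G]

Answer: F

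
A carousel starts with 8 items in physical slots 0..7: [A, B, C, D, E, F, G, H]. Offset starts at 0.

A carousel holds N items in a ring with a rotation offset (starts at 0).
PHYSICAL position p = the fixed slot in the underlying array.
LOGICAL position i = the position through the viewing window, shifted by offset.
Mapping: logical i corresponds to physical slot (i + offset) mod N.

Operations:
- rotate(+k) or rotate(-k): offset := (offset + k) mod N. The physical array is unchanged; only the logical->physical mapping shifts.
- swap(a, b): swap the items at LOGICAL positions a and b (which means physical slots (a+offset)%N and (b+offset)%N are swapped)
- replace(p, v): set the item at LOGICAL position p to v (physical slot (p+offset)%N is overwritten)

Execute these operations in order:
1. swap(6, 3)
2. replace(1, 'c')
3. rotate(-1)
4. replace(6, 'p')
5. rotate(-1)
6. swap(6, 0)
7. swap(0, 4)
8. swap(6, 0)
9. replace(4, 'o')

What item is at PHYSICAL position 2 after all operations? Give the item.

After op 1 (swap(6, 3)): offset=0, physical=[A,B,C,G,E,F,D,H], logical=[A,B,C,G,E,F,D,H]
After op 2 (replace(1, 'c')): offset=0, physical=[A,c,C,G,E,F,D,H], logical=[A,c,C,G,E,F,D,H]
After op 3 (rotate(-1)): offset=7, physical=[A,c,C,G,E,F,D,H], logical=[H,A,c,C,G,E,F,D]
After op 4 (replace(6, 'p')): offset=7, physical=[A,c,C,G,E,p,D,H], logical=[H,A,c,C,G,E,p,D]
After op 5 (rotate(-1)): offset=6, physical=[A,c,C,G,E,p,D,H], logical=[D,H,A,c,C,G,E,p]
After op 6 (swap(6, 0)): offset=6, physical=[A,c,C,G,D,p,E,H], logical=[E,H,A,c,C,G,D,p]
After op 7 (swap(0, 4)): offset=6, physical=[A,c,E,G,D,p,C,H], logical=[C,H,A,c,E,G,D,p]
After op 8 (swap(6, 0)): offset=6, physical=[A,c,E,G,C,p,D,H], logical=[D,H,A,c,E,G,C,p]
After op 9 (replace(4, 'o')): offset=6, physical=[A,c,o,G,C,p,D,H], logical=[D,H,A,c,o,G,C,p]

Answer: o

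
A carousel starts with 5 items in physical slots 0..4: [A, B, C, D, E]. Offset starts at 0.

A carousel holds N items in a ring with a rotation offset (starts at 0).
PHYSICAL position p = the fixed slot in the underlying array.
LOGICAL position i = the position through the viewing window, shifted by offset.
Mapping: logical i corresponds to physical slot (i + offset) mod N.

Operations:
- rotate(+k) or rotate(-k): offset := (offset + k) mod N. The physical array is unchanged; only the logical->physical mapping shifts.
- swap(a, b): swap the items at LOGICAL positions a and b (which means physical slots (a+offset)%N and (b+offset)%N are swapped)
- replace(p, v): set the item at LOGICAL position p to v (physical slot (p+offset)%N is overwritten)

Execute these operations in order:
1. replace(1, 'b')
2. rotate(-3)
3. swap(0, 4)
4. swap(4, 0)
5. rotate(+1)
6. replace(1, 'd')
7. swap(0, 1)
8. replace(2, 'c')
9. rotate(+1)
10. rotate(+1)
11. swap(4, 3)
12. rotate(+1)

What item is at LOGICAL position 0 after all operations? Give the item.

Answer: b

Derivation:
After op 1 (replace(1, 'b')): offset=0, physical=[A,b,C,D,E], logical=[A,b,C,D,E]
After op 2 (rotate(-3)): offset=2, physical=[A,b,C,D,E], logical=[C,D,E,A,b]
After op 3 (swap(0, 4)): offset=2, physical=[A,C,b,D,E], logical=[b,D,E,A,C]
After op 4 (swap(4, 0)): offset=2, physical=[A,b,C,D,E], logical=[C,D,E,A,b]
After op 5 (rotate(+1)): offset=3, physical=[A,b,C,D,E], logical=[D,E,A,b,C]
After op 6 (replace(1, 'd')): offset=3, physical=[A,b,C,D,d], logical=[D,d,A,b,C]
After op 7 (swap(0, 1)): offset=3, physical=[A,b,C,d,D], logical=[d,D,A,b,C]
After op 8 (replace(2, 'c')): offset=3, physical=[c,b,C,d,D], logical=[d,D,c,b,C]
After op 9 (rotate(+1)): offset=4, physical=[c,b,C,d,D], logical=[D,c,b,C,d]
After op 10 (rotate(+1)): offset=0, physical=[c,b,C,d,D], logical=[c,b,C,d,D]
After op 11 (swap(4, 3)): offset=0, physical=[c,b,C,D,d], logical=[c,b,C,D,d]
After op 12 (rotate(+1)): offset=1, physical=[c,b,C,D,d], logical=[b,C,D,d,c]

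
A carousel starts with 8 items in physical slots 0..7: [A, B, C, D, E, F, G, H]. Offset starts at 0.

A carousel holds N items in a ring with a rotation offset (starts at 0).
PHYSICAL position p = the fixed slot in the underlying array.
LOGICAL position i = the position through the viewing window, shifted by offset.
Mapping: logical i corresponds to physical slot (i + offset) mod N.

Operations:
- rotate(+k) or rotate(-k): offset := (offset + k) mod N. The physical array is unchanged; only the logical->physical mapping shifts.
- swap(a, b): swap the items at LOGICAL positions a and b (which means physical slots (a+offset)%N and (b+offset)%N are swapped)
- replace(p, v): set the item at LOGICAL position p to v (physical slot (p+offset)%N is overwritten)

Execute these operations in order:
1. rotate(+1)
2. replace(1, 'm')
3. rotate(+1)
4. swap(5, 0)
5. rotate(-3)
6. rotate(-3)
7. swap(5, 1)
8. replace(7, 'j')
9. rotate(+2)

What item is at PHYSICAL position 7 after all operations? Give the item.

After op 1 (rotate(+1)): offset=1, physical=[A,B,C,D,E,F,G,H], logical=[B,C,D,E,F,G,H,A]
After op 2 (replace(1, 'm')): offset=1, physical=[A,B,m,D,E,F,G,H], logical=[B,m,D,E,F,G,H,A]
After op 3 (rotate(+1)): offset=2, physical=[A,B,m,D,E,F,G,H], logical=[m,D,E,F,G,H,A,B]
After op 4 (swap(5, 0)): offset=2, physical=[A,B,H,D,E,F,G,m], logical=[H,D,E,F,G,m,A,B]
After op 5 (rotate(-3)): offset=7, physical=[A,B,H,D,E,F,G,m], logical=[m,A,B,H,D,E,F,G]
After op 6 (rotate(-3)): offset=4, physical=[A,B,H,D,E,F,G,m], logical=[E,F,G,m,A,B,H,D]
After op 7 (swap(5, 1)): offset=4, physical=[A,F,H,D,E,B,G,m], logical=[E,B,G,m,A,F,H,D]
After op 8 (replace(7, 'j')): offset=4, physical=[A,F,H,j,E,B,G,m], logical=[E,B,G,m,A,F,H,j]
After op 9 (rotate(+2)): offset=6, physical=[A,F,H,j,E,B,G,m], logical=[G,m,A,F,H,j,E,B]

Answer: m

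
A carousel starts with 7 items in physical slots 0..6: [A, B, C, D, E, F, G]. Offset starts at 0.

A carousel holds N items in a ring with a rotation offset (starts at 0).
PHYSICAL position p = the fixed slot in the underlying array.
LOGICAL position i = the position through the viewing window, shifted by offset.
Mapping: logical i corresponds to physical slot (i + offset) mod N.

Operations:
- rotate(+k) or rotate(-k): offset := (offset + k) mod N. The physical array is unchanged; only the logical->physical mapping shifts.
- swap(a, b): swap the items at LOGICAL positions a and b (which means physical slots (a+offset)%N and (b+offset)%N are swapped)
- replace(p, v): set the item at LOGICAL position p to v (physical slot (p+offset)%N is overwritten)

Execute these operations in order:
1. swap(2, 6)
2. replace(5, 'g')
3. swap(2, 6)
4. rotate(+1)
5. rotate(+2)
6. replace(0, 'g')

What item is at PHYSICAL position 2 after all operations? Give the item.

After op 1 (swap(2, 6)): offset=0, physical=[A,B,G,D,E,F,C], logical=[A,B,G,D,E,F,C]
After op 2 (replace(5, 'g')): offset=0, physical=[A,B,G,D,E,g,C], logical=[A,B,G,D,E,g,C]
After op 3 (swap(2, 6)): offset=0, physical=[A,B,C,D,E,g,G], logical=[A,B,C,D,E,g,G]
After op 4 (rotate(+1)): offset=1, physical=[A,B,C,D,E,g,G], logical=[B,C,D,E,g,G,A]
After op 5 (rotate(+2)): offset=3, physical=[A,B,C,D,E,g,G], logical=[D,E,g,G,A,B,C]
After op 6 (replace(0, 'g')): offset=3, physical=[A,B,C,g,E,g,G], logical=[g,E,g,G,A,B,C]

Answer: C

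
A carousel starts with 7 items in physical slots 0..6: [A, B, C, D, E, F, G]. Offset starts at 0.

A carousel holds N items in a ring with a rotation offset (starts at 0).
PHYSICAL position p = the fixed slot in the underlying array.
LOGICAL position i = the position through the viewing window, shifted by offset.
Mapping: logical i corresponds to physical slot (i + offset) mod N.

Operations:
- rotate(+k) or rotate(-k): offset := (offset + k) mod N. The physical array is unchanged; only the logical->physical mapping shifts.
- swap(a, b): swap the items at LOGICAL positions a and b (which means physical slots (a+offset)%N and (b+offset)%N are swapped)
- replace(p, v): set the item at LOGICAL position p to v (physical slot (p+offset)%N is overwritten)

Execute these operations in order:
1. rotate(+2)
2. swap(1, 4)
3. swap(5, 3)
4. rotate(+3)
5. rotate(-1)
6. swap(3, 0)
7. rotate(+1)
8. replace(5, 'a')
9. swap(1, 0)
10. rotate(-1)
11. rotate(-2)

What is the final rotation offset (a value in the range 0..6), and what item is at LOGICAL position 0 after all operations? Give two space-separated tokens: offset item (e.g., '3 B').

After op 1 (rotate(+2)): offset=2, physical=[A,B,C,D,E,F,G], logical=[C,D,E,F,G,A,B]
After op 2 (swap(1, 4)): offset=2, physical=[A,B,C,G,E,F,D], logical=[C,G,E,F,D,A,B]
After op 3 (swap(5, 3)): offset=2, physical=[F,B,C,G,E,A,D], logical=[C,G,E,A,D,F,B]
After op 4 (rotate(+3)): offset=5, physical=[F,B,C,G,E,A,D], logical=[A,D,F,B,C,G,E]
After op 5 (rotate(-1)): offset=4, physical=[F,B,C,G,E,A,D], logical=[E,A,D,F,B,C,G]
After op 6 (swap(3, 0)): offset=4, physical=[E,B,C,G,F,A,D], logical=[F,A,D,E,B,C,G]
After op 7 (rotate(+1)): offset=5, physical=[E,B,C,G,F,A,D], logical=[A,D,E,B,C,G,F]
After op 8 (replace(5, 'a')): offset=5, physical=[E,B,C,a,F,A,D], logical=[A,D,E,B,C,a,F]
After op 9 (swap(1, 0)): offset=5, physical=[E,B,C,a,F,D,A], logical=[D,A,E,B,C,a,F]
After op 10 (rotate(-1)): offset=4, physical=[E,B,C,a,F,D,A], logical=[F,D,A,E,B,C,a]
After op 11 (rotate(-2)): offset=2, physical=[E,B,C,a,F,D,A], logical=[C,a,F,D,A,E,B]

Answer: 2 C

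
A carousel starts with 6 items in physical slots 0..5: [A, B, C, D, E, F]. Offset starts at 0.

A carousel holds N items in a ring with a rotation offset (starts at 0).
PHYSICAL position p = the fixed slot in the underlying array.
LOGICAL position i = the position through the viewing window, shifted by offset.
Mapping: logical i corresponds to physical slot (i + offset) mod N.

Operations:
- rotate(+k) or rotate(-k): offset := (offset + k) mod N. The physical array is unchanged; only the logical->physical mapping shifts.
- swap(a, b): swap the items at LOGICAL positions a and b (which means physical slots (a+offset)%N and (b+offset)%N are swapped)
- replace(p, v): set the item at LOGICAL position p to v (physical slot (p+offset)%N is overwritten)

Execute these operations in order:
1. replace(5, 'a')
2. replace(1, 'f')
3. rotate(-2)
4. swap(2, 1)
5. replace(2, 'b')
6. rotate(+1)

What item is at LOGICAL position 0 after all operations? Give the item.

Answer: A

Derivation:
After op 1 (replace(5, 'a')): offset=0, physical=[A,B,C,D,E,a], logical=[A,B,C,D,E,a]
After op 2 (replace(1, 'f')): offset=0, physical=[A,f,C,D,E,a], logical=[A,f,C,D,E,a]
After op 3 (rotate(-2)): offset=4, physical=[A,f,C,D,E,a], logical=[E,a,A,f,C,D]
After op 4 (swap(2, 1)): offset=4, physical=[a,f,C,D,E,A], logical=[E,A,a,f,C,D]
After op 5 (replace(2, 'b')): offset=4, physical=[b,f,C,D,E,A], logical=[E,A,b,f,C,D]
After op 6 (rotate(+1)): offset=5, physical=[b,f,C,D,E,A], logical=[A,b,f,C,D,E]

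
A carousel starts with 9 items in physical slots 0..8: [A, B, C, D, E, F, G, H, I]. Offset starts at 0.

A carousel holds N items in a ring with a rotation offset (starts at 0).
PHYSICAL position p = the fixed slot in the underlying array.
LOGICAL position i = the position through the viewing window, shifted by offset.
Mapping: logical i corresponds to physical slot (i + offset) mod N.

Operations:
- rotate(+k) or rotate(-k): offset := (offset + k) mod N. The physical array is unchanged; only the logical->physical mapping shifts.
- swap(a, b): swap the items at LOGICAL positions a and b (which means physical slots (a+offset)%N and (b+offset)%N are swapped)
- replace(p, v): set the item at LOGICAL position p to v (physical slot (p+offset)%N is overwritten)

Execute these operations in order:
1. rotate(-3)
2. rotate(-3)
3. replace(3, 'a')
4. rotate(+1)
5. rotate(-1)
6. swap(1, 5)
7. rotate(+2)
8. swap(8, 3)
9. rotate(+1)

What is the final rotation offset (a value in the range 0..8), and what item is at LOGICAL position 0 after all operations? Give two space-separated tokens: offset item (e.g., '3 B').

Answer: 6 a

Derivation:
After op 1 (rotate(-3)): offset=6, physical=[A,B,C,D,E,F,G,H,I], logical=[G,H,I,A,B,C,D,E,F]
After op 2 (rotate(-3)): offset=3, physical=[A,B,C,D,E,F,G,H,I], logical=[D,E,F,G,H,I,A,B,C]
After op 3 (replace(3, 'a')): offset=3, physical=[A,B,C,D,E,F,a,H,I], logical=[D,E,F,a,H,I,A,B,C]
After op 4 (rotate(+1)): offset=4, physical=[A,B,C,D,E,F,a,H,I], logical=[E,F,a,H,I,A,B,C,D]
After op 5 (rotate(-1)): offset=3, physical=[A,B,C,D,E,F,a,H,I], logical=[D,E,F,a,H,I,A,B,C]
After op 6 (swap(1, 5)): offset=3, physical=[A,B,C,D,I,F,a,H,E], logical=[D,I,F,a,H,E,A,B,C]
After op 7 (rotate(+2)): offset=5, physical=[A,B,C,D,I,F,a,H,E], logical=[F,a,H,E,A,B,C,D,I]
After op 8 (swap(8, 3)): offset=5, physical=[A,B,C,D,E,F,a,H,I], logical=[F,a,H,I,A,B,C,D,E]
After op 9 (rotate(+1)): offset=6, physical=[A,B,C,D,E,F,a,H,I], logical=[a,H,I,A,B,C,D,E,F]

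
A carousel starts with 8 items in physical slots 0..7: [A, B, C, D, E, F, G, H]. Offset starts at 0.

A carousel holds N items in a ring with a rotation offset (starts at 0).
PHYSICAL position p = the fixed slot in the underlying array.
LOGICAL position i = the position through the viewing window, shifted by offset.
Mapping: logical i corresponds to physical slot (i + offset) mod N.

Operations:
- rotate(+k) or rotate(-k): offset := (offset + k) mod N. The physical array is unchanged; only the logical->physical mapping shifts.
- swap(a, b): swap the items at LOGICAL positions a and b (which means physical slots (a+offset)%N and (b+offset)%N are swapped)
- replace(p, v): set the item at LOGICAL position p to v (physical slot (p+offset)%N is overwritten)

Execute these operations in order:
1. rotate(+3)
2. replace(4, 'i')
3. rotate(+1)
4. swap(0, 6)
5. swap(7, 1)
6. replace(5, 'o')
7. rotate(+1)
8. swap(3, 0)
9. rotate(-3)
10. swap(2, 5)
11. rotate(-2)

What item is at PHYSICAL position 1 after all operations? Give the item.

Answer: o

Derivation:
After op 1 (rotate(+3)): offset=3, physical=[A,B,C,D,E,F,G,H], logical=[D,E,F,G,H,A,B,C]
After op 2 (replace(4, 'i')): offset=3, physical=[A,B,C,D,E,F,G,i], logical=[D,E,F,G,i,A,B,C]
After op 3 (rotate(+1)): offset=4, physical=[A,B,C,D,E,F,G,i], logical=[E,F,G,i,A,B,C,D]
After op 4 (swap(0, 6)): offset=4, physical=[A,B,E,D,C,F,G,i], logical=[C,F,G,i,A,B,E,D]
After op 5 (swap(7, 1)): offset=4, physical=[A,B,E,F,C,D,G,i], logical=[C,D,G,i,A,B,E,F]
After op 6 (replace(5, 'o')): offset=4, physical=[A,o,E,F,C,D,G,i], logical=[C,D,G,i,A,o,E,F]
After op 7 (rotate(+1)): offset=5, physical=[A,o,E,F,C,D,G,i], logical=[D,G,i,A,o,E,F,C]
After op 8 (swap(3, 0)): offset=5, physical=[D,o,E,F,C,A,G,i], logical=[A,G,i,D,o,E,F,C]
After op 9 (rotate(-3)): offset=2, physical=[D,o,E,F,C,A,G,i], logical=[E,F,C,A,G,i,D,o]
After op 10 (swap(2, 5)): offset=2, physical=[D,o,E,F,i,A,G,C], logical=[E,F,i,A,G,C,D,o]
After op 11 (rotate(-2)): offset=0, physical=[D,o,E,F,i,A,G,C], logical=[D,o,E,F,i,A,G,C]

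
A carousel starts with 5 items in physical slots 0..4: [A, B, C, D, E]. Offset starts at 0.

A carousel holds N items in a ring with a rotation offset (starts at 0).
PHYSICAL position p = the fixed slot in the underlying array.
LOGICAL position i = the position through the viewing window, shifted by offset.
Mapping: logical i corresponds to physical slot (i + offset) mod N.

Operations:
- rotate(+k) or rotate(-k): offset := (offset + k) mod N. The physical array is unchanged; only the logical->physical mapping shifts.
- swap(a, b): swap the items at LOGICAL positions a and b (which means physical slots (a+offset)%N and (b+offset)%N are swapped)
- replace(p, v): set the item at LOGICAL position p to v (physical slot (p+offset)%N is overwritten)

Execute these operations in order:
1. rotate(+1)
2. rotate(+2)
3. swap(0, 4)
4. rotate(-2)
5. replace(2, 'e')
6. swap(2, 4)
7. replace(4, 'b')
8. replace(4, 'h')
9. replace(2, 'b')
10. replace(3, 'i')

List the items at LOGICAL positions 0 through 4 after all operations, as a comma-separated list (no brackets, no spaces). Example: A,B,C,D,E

Answer: B,D,b,i,h

Derivation:
After op 1 (rotate(+1)): offset=1, physical=[A,B,C,D,E], logical=[B,C,D,E,A]
After op 2 (rotate(+2)): offset=3, physical=[A,B,C,D,E], logical=[D,E,A,B,C]
After op 3 (swap(0, 4)): offset=3, physical=[A,B,D,C,E], logical=[C,E,A,B,D]
After op 4 (rotate(-2)): offset=1, physical=[A,B,D,C,E], logical=[B,D,C,E,A]
After op 5 (replace(2, 'e')): offset=1, physical=[A,B,D,e,E], logical=[B,D,e,E,A]
After op 6 (swap(2, 4)): offset=1, physical=[e,B,D,A,E], logical=[B,D,A,E,e]
After op 7 (replace(4, 'b')): offset=1, physical=[b,B,D,A,E], logical=[B,D,A,E,b]
After op 8 (replace(4, 'h')): offset=1, physical=[h,B,D,A,E], logical=[B,D,A,E,h]
After op 9 (replace(2, 'b')): offset=1, physical=[h,B,D,b,E], logical=[B,D,b,E,h]
After op 10 (replace(3, 'i')): offset=1, physical=[h,B,D,b,i], logical=[B,D,b,i,h]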